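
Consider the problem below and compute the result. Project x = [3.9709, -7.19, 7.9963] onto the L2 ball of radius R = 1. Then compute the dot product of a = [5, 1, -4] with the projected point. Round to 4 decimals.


Step 1: Compute ||x|| (intermediates to 6 decimals).
||x|| = sqrt(3.9709^2 + (-7.19)^2 + 7.9963^2) = 11.4632
Step 2: Project.
Since ||x|| > R, scale = R/||x|| = 1/11.4632 = 0.087236, proj(x) = scale * x
proj(x) = [0.346405, -0.627227, 0.697565]
Step 3: Dot product.
a^T * proj(x) = 5*0.346405 + 1*(-0.627227) - 4*0.697565 = -1.6855


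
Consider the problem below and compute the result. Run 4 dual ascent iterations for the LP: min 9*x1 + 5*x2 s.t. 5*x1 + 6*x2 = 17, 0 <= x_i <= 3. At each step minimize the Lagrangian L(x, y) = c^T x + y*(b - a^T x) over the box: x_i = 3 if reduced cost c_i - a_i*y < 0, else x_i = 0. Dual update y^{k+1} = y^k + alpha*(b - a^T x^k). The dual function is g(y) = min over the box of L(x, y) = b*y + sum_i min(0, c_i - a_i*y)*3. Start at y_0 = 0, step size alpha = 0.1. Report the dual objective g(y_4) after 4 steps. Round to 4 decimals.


Dual ascent for LP: min 9*x1 + 5*x2, 5*x1 + 6*x2 = 17, 0 <= x_i <= 3
Step 1: y^k = 0.0, reduced costs: (9.0, 5.0)
  x^k = (0.0, 0.0), subgradient = b - a^T x = 17.0
  y^{k+1} = 0.0 + 0.1*17.0 = 1.7
Step 2: y^k = 1.7, reduced costs: (0.5, -5.2)
  x^k = (0.0, 3.0), subgradient = b - a^T x = -1.0
  y^{k+1} = 1.7 + 0.1*-1.0 = 1.6
Step 3: y^k = 1.6, reduced costs: (1.0, -4.6)
  x^k = (0.0, 3.0), subgradient = b - a^T x = -1.0
  y^{k+1} = 1.6 + 0.1*-1.0 = 1.5
Step 4: y^k = 1.5, reduced costs: (1.5, -4.0)
  x^k = (0.0, 3.0), subgradient = b - a^T x = -1.0
  y^{k+1} = 1.5 + 0.1*-1.0 = 1.4
Dual objective at y_4 = 1.4: reduced costs (2.0, -3.4), box minimizer x = (0.0, 3.0)
g(y_4) = b*y + (c1 - a1*y)*x1 + (c2 - a2*y)*x2 = 17*1.4 + 2.0*0.0 + (-3.4)*3.0 = 23.8 + 0.0 - 10.2 = 13.6


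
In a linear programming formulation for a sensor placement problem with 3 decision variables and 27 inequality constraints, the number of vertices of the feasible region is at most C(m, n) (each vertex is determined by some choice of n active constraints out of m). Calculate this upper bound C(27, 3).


Each vertex corresponds to some choice of n active constraints out of m, so the number of vertices is at most C(m, n) = m! / (n!(m-n)!).
m = 27, n = 3
Numerator: 27 * 26 * 25
Denominator: 3! = 6
C(27, 3) = 2925


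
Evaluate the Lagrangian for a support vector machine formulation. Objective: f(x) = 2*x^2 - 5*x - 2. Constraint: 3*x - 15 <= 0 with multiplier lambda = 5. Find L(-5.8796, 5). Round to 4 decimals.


Step 1: Evaluate f(x).
f(-5.8796) = 2*(-5.8796)^2 - 5*(-5.8796) - 2 = 96.5374
Step 2: Evaluate g(x).
g(-5.8796) = 3*-5.8796 - 15 = -32.6388
Step 3: Compute Lagrangian.
L = 96.5374 + 5*-32.6388 = -66.6566


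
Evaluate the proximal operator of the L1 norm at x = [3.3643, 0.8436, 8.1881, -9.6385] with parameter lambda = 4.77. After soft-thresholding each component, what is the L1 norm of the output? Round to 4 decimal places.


Soft-thresholding with lambda = 4.77:
prox(3.3643) = sign(3.3643)*max(|3.3643| - 4.77, 0) = 0.0
prox(0.8436) = sign(0.8436)*max(|0.8436| - 4.77, 0) = 0.0
prox(8.1881) = sign(8.1881)*max(|8.1881| - 4.77, 0) = 3.4181
prox(-9.6385) = sign(-9.6385)*max(|-9.6385| - 4.77, 0) = -4.8685
prox(x) = [0.0, 0.0, 3.4181, -4.8685]
||prox(x)||_1 = 0.0 + 0.0 + 3.4181 + 4.8685 = 8.2866


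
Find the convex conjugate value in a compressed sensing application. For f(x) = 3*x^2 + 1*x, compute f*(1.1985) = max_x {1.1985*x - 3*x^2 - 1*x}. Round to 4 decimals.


f*(y) = sup_x {y*x - a*x^2 - b*x} = sup_x {(y-b)*x - a*x^2}
FOC: (y - b) - 2a*x = 0 => x* = (y - b)/(2a)
x* = (1.1985 - 1)/(2*3) = 0.0331
f*(1.1985) = (y-b)^2/(4a) = (1.1985 - 1)^2/(4*3)
= 0.0394/12 = 0.0033


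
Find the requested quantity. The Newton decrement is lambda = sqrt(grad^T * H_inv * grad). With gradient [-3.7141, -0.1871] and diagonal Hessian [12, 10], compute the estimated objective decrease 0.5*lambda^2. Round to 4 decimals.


Step 1: H is diagonal, so H^(-1) * g = [-0.3095, -0.0187].
Step 2: g^T H^(-1) g = sum_i g_i^2 / H_ii
  = (-3.7141)^2/12 + (-0.1871)^2/10
  = 1.1495 + 0.0035 = 1.153
Step 3: Objective decrease = 0.5 * g^T H^(-1) g = 0.5765


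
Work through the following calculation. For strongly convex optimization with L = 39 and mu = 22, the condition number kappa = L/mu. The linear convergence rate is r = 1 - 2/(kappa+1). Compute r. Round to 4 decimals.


Step 1: Compute the condition number.
kappa = L/mu = 39/22 = 1.7727
Step 2: Compute the convergence rate.
r = 1 - 2/(kappa + 1) = 1 - 2*mu/(L + mu) = (L - mu)/(L + mu) = 17/61 = 0.2787


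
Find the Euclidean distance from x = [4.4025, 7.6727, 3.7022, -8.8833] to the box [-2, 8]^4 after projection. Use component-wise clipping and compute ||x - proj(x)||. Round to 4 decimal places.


Project each component onto [-2, 8].
clip(4.4025) = 4.4025, clip(7.6727) = 7.6727, clip(3.7022) = 3.7022, clip(-8.8833) = -2.0
Projection = [4.4025, 7.6727, 3.7022, -2.0]
Squared diffs: [0.0, 0.0, 0.0, 47.3798]
Distance = sqrt(47.3798) = 6.8833


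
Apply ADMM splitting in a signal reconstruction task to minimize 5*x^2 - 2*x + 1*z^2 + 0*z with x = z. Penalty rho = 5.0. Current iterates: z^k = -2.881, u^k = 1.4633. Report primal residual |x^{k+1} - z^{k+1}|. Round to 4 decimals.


ADMM iteration with rho = 5.0, z^k = -2.881, u^k = 1.4633
Step 1: x-update.
Minimize 5*x^2 - 2*x + (5.0/2)*(x + 2.881 + 1.4633)^2
FOC: (2*5 + 5.0)*x = 2 + 5.0*(-2.881 - 1.4633)
x^{k+1} = -1.3148
Step 2: z-update.
Minimize 1*z^2 + 0*z + (5.0/2)*(-1.3148 - z + 1.4633)^2
FOC: (2*1 + 5.0)*z = 0 + 5.0*(-1.3148 + 1.4633)
z^{k+1} = 0.1061
Step 3: u-update.
u^{k+1} = 1.4633 - 1.3148 - 0.1061 = 0.0424
Step 4: Primal residual = |-1.3148 - 0.1061| = 1.4209


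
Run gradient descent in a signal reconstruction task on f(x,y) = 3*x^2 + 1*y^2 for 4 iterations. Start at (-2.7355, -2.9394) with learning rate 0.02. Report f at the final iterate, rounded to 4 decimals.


Gradient descent on f(x,y) = 3*x^2 + 1*y^2.
Starting point: (-2.7355, -2.9394), alpha = 0.02
Step 1: grad_x = 2*3*-2.7355 = -16.413, grad_y = 2*1*-2.9394 = -5.8788
  x_1 = -2.7355 - 0.02*-16.413 = -2.4072
  y_1 = -2.9394 - 0.02*-5.8788 = -2.8218
Step 2: grad_x = 2*3*-2.4072 = -14.4434, grad_y = 2*1*-2.8218 = -5.6436
  x_2 = -2.4072 - 0.02*-14.4434 = -2.1184
  y_2 = -2.8218 - 0.02*-5.6436 = -2.709
Step 3: grad_x = 2*3*-2.1184 = -12.7102, grad_y = 2*1*-2.709 = -5.4179
  x_3 = -2.1184 - 0.02*-12.7102 = -1.8642
  y_3 = -2.709 - 0.02*-5.4179 = -2.6006
Step 4: grad_x = 2*3*-1.8642 = -11.185, grad_y = 2*1*-2.6006 = -5.2012
  x_4 = -1.8642 - 0.02*-11.185 = -1.6405
  y_4 = -2.6006 - 0.02*-5.2012 = -2.4966
f(-1.6405, -2.4966) = 3*(-1.6405)^2 + 1*(-2.4966)^2 = 14.3063


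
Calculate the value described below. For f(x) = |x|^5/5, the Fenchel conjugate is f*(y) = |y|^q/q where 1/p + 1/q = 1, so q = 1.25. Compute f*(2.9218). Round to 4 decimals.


The conjugate exponent q satisfies 1/p + 1/q = 1.
p = 5, so q = 5/(5 - 1) = 1.25
|y|^q = 2.9218^1.25 = 3.82
f*(2.9218) = 3.82 / 1.25 = 3.056


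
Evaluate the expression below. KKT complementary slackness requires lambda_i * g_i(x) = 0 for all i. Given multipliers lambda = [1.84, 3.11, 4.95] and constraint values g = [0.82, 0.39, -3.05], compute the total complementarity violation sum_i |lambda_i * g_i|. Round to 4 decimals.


KKT complementary slackness check:
lambda_1 * g_1 = 1.84 * 0.82 = 1.5088
lambda_2 * g_2 = 3.11 * 0.39 = 1.2129
lambda_3 * g_3 = 4.95 * -3.05 = -15.0975
Total violation = 1.5088 + 1.2129 + 15.0975 = 17.8192


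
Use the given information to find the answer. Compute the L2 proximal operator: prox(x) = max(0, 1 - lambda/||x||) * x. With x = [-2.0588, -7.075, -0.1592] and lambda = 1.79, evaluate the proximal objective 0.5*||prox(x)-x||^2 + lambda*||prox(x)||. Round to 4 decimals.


Step 1: Compute ||x||.
||x|| = 7.3702
Step 2: Compute scaling factor.
scale = max(0, 1 - 1.79/7.3702) = 0.7571
Step 3: prox(x) = [-1.5588, -5.3567, -0.1205]
||prox(x)|| = 5.5802
Step 4: Proximal objective.
0.5*||prox-x||^2 = 1.6021
lambda*||prox|| = 9.9886
Total = 11.5906


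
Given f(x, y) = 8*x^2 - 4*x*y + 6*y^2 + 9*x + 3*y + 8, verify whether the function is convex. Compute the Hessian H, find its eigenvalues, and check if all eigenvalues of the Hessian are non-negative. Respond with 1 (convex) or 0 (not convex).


The Hessian of f(x,y) = 8*x^2 - 4*x*y + 6*y^2 + 9*x + 3*y + 8 is:
H = [[16, -4], [-4, 12]]
Trace = 16 + 12 = 28
Determinant = 16*12 - (-4)^2 = 176
Discriminant = (28)^2 - 4*176 = 80.0
Eigenvalues: lambda_1 = 9.5279, lambda_2 = 18.4721
The function is convex.

1


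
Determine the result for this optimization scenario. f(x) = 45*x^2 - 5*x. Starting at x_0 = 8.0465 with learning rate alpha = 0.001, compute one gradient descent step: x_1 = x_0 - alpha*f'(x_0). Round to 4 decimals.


We compute the gradient at x_0 and apply the update.
f'(x) = 90*x - 5
f'(8.0465) = 90*8.0465 - 5 = 719.185
x_1 = 8.0465 - 0.001*719.185 = 7.3273


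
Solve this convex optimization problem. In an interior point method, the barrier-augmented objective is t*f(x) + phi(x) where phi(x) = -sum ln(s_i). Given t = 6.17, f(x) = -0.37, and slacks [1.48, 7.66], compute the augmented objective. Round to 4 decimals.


Step 1: Compute log-barrier.
ln values: [0.392, 2.036]
phi = -(0.392 + 2.036) = -2.4281
Step 2: Compute augmented objective.
t*f(x) = 6.17*-0.37 = -2.2829
Total = -2.2829 - 2.4281 = -4.711


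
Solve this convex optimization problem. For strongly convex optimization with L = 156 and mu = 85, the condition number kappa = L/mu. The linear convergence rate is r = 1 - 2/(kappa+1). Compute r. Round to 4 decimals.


Step 1: Compute the condition number.
kappa = L/mu = 156/85 = 1.8353
Step 2: Compute the convergence rate.
r = 1 - 2/(kappa + 1) = 1 - 2*mu/(L + mu) = (L - mu)/(L + mu) = 71/241 = 0.2946


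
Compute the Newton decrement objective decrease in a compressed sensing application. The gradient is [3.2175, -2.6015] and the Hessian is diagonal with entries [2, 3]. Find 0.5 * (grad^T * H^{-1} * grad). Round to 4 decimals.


Step 1: H is diagonal, so H^(-1) * g = [1.6088, -0.8672].
Step 2: g^T H^(-1) g = sum_i g_i^2 / H_ii
  = (3.2175)^2/2 + (-2.6015)^2/3
  = 5.1762 + 2.2559 = 7.4321
Step 3: Objective decrease = 0.5 * g^T H^(-1) g = 3.716


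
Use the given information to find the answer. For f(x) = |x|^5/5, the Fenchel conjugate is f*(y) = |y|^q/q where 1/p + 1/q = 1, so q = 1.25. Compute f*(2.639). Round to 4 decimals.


The conjugate exponent q satisfies 1/p + 1/q = 1.
p = 5, so q = 5/(5 - 1) = 1.25
|y|^q = 2.639^1.25 = 3.3636
f*(2.639) = 3.3636 / 1.25 = 2.6908


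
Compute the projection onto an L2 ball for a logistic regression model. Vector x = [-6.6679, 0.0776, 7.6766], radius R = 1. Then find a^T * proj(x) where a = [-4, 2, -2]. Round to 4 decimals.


Step 1: Compute ||x|| (intermediates to 6 decimals).
||x|| = sqrt((-6.6679)^2 + 0.0776^2 + 7.6766^2) = 10.168436
Step 2: Project.
Since ||x|| > R, scale = R/||x|| = 1/10.168436 = 0.098344, proj(x) = scale * x
proj(x) = [-0.655748, 0.007631, 0.754948]
Step 3: Dot product.
a^T * proj(x) = -4*(-0.655748) + 2*0.007631 - 2*0.754948 = 1.1284


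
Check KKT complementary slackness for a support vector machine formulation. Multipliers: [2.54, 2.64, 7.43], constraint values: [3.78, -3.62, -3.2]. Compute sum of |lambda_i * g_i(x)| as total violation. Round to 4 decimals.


KKT complementary slackness check:
lambda_1 * g_1 = 2.54 * 3.78 = 9.6012
lambda_2 * g_2 = 2.64 * -3.62 = -9.5568
lambda_3 * g_3 = 7.43 * -3.2 = -23.776
Total violation = 9.6012 + 9.5568 + 23.776 = 42.934


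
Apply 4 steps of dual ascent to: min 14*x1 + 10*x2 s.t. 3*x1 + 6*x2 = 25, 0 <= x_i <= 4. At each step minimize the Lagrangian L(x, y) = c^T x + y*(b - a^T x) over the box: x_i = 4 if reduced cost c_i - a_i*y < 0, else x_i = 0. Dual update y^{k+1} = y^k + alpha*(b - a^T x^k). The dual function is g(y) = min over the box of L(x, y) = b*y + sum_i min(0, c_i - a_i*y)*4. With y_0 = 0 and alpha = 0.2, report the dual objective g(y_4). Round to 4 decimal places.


Dual ascent for LP: min 14*x1 + 10*x2, 3*x1 + 6*x2 = 25, 0 <= x_i <= 4
Step 1: y^k = 0.0, reduced costs: (14.0, 10.0)
  x^k = (0.0, 0.0), subgradient = b - a^T x = 25.0
  y^{k+1} = 0.0 + 0.2*25.0 = 5.0
Step 2: y^k = 5.0, reduced costs: (-1.0, -20.0)
  x^k = (4.0, 4.0), subgradient = b - a^T x = -11.0
  y^{k+1} = 5.0 + 0.2*-11.0 = 2.8
Step 3: y^k = 2.8, reduced costs: (5.6, -6.8)
  x^k = (0.0, 4.0), subgradient = b - a^T x = 1.0
  y^{k+1} = 2.8 + 0.2*1.0 = 3.0
Step 4: y^k = 3.0, reduced costs: (5.0, -8.0)
  x^k = (0.0, 4.0), subgradient = b - a^T x = 1.0
  y^{k+1} = 3.0 + 0.2*1.0 = 3.2
Dual objective at y_4 = 3.2: reduced costs (4.4, -9.2), box minimizer x = (0.0, 4.0)
g(y_4) = b*y + (c1 - a1*y)*x1 + (c2 - a2*y)*x2 = 25*3.2 + 4.4*0.0 + (-9.2)*4.0 = 80.0 + 0.0 - 36.8 = 43.2


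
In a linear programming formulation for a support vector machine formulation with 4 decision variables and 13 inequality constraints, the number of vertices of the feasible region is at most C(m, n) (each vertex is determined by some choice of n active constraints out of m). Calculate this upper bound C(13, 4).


Each vertex corresponds to some choice of n active constraints out of m, so the number of vertices is at most C(m, n) = m! / (n!(m-n)!).
m = 13, n = 4
Numerator: 13 * 12 * 11 * 10
Denominator: 4! = 24
C(13, 4) = 715


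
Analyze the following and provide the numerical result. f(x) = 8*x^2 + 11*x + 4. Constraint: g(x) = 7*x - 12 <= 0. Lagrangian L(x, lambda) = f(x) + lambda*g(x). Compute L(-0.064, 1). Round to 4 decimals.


Step 1: Evaluate f(x).
f(-0.064) = 8*(-0.064)^2 + 11*(-0.064) + 4 = 3.3288
Step 2: Evaluate g(x).
g(-0.064) = 7*-0.064 - 12 = -12.448
Step 3: Compute Lagrangian.
L = 3.3288 + 1*-12.448 = -9.1192


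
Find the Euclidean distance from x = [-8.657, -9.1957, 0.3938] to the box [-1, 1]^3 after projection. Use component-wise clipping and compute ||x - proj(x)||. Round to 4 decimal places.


Project each component onto [-1, 1].
clip(-8.657) = -1.0, clip(-9.1957) = -1.0, clip(0.3938) = 0.3938
Projection = [-1.0, -1.0, 0.3938]
Squared diffs: [58.6296, 67.1695, 0.0]
Distance = sqrt(125.7991) = 11.216


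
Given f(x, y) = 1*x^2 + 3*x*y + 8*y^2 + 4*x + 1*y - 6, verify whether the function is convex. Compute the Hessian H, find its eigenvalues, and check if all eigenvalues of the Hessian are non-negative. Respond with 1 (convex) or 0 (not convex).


The Hessian of f(x,y) = 1*x^2 + 3*x*y + 8*y^2 + 4*x + 1*y - 6 is:
H = [[2, 3], [3, 16]]
Trace = 2 + 16 = 18
Determinant = 2*16 - (3)^2 = 23
Discriminant = (18)^2 - 4*23 = 232.0
Eigenvalues: lambda_1 = 1.3842, lambda_2 = 16.6158
The function is convex.

1


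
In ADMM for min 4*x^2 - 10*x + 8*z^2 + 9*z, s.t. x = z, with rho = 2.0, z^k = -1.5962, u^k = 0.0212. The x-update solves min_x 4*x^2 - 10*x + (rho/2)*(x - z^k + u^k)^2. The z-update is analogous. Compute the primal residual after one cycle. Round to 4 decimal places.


ADMM iteration with rho = 2.0, z^k = -1.5962, u^k = 0.0212
Step 1: x-update.
Minimize 4*x^2 - 10*x + (2.0/2)*(x + 1.5962 + 0.0212)^2
FOC: (2*4 + 2.0)*x = 10 + 2.0*(-1.5962 - 0.0212)
x^{k+1} = 0.6765
Step 2: z-update.
Minimize 8*z^2 + 9*z + (2.0/2)*(0.6765 - z + 0.0212)^2
FOC: (2*8 + 2.0)*z = -9 + 2.0*(0.6765 + 0.0212)
z^{k+1} = -0.4225
Step 3: u-update.
u^{k+1} = 0.0212 + 0.6765 + 0.4225 = 1.1202
Step 4: Primal residual = |0.6765 + 0.4225| = 1.099


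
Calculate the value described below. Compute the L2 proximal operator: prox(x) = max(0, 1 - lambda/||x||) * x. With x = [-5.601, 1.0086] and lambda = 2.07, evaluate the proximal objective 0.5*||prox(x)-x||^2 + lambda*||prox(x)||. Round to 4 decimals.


Step 1: Compute ||x||.
||x|| = 5.6911
Step 2: Compute scaling factor.
scale = max(0, 1 - 2.07/5.6911) = 0.6363
Step 3: prox(x) = [-3.5638, 0.6417]
||prox(x)|| = 3.6211
Step 4: Proximal objective.
0.5*||prox-x||^2 = 2.1425
lambda*||prox|| = 7.4957
Total = 9.6381


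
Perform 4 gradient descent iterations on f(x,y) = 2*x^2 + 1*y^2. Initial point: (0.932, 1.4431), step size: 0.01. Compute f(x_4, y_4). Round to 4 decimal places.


Gradient descent on f(x,y) = 2*x^2 + 1*y^2.
Starting point: (0.932, 1.4431), alpha = 0.01
Step 1: grad_x = 2*2*0.932 = 3.728, grad_y = 2*1*1.4431 = 2.8862
  x_1 = 0.932 - 0.01*3.728 = 0.8947
  y_1 = 1.4431 - 0.01*2.8862 = 1.4142
Step 2: grad_x = 2*2*0.8947 = 3.5789, grad_y = 2*1*1.4142 = 2.8285
  x_2 = 0.8947 - 0.01*3.5789 = 0.8589
  y_2 = 1.4142 - 0.01*2.8285 = 1.386
Step 3: grad_x = 2*2*0.8589 = 3.4357, grad_y = 2*1*1.386 = 2.7719
  x_3 = 0.8589 - 0.01*3.4357 = 0.8246
  y_3 = 1.386 - 0.01*2.7719 = 1.3582
Step 4: grad_x = 2*2*0.8246 = 3.2983, grad_y = 2*1*1.3582 = 2.7165
  x_4 = 0.8246 - 0.01*3.2983 = 0.7916
  y_4 = 1.3582 - 0.01*2.7165 = 1.3311
f(0.7916, 1.3311) = 2*0.7916^2 + 1*1.3311^2 = 3.025


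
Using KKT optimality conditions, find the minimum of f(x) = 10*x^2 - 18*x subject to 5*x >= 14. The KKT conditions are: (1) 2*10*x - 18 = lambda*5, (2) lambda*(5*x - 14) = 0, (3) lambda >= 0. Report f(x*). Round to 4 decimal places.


Step 1: Try lambda = 0 (constraint inactive).
x_unc = 18/(2*10) = 0.9
Check: 5*0.9 = 4.5 < 14 -- violated!
Step 2: Constraint must be active: 5*x = 14
x* = 14/5 = 2.8
lambda = (2*10*2.8 - 18)/5 = 7.6
Step 3: Compute optimal value.
f(x*) = 10*2.8^2 - 18*2.8 = 28.0


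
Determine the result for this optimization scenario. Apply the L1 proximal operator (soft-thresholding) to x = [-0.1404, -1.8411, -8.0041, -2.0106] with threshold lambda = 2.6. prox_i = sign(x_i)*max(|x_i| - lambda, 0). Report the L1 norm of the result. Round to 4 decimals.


Soft-thresholding with lambda = 2.6:
prox(-0.1404) = sign(-0.1404)*max(|-0.1404| - 2.6, 0) = 0.0
prox(-1.8411) = sign(-1.8411)*max(|-1.8411| - 2.6, 0) = 0.0
prox(-8.0041) = sign(-8.0041)*max(|-8.0041| - 2.6, 0) = -5.4041
prox(-2.0106) = sign(-2.0106)*max(|-2.0106| - 2.6, 0) = 0.0
prox(x) = [0.0, 0.0, -5.4041, 0.0]
||prox(x)||_1 = 0.0 + 0.0 + 5.4041 + 0.0 = 5.4041


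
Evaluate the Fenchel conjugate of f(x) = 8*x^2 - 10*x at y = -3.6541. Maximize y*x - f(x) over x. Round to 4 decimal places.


f*(y) = sup_x {y*x - a*x^2 - b*x} = sup_x {(y-b)*x - a*x^2}
FOC: (y - b) - 2a*x = 0 => x* = (y - b)/(2a)
x* = (-3.6541 + 10)/(2*8) = 0.3966
f*(-3.6541) = (y-b)^2/(4a) = (-3.6541 + 10)^2/(4*8)
= 40.2704/32 = 1.2585


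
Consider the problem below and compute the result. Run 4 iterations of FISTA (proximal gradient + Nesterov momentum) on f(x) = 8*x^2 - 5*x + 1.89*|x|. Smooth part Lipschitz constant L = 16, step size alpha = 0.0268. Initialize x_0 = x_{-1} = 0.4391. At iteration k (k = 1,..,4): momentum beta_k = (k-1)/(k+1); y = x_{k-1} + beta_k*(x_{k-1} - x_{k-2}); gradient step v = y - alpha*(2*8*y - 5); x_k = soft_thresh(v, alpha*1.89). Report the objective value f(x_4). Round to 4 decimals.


FISTA on f(x) = 8*x^2 - 5*x + 1.89*|x|
L = 16, alpha = 0.0268
Iteration 1: beta = 0.0, y = 0.4391 + 0.0*(0.4391 - 0.4391) = 0.4391
  grad(y) = 2.0256, v = y - alpha*grad = 0.3848
  prox(v) = soft_thresh(0.3848, 0.0507) = 0.3342
Iteration 2: beta = 0.3333, y = 0.3342 + 0.3333*(0.3342 - 0.4391) = 0.2992
  grad(y) = -0.2131, v = y - alpha*grad = 0.3049
  prox(v) = soft_thresh(0.3049, 0.0507) = 0.2542
Iteration 3: beta = 0.5, y = 0.2542 + 0.5*(0.2542 - 0.3342) = 0.2143
  grad(y) = -1.5715, v = y - alpha*grad = 0.2564
  prox(v) = soft_thresh(0.2564, 0.0507) = 0.2057
Iteration 4: beta = 0.6, y = 0.2057 + 0.6*(0.2057 - 0.2542) = 0.1766
  grad(y) = -2.1736, v = y - alpha*grad = 0.2349
  prox(v) = soft_thresh(0.2349, 0.0507) = 0.1842
f(x_4) = 8*0.1842^2 - 5*0.1842 + 1.89*|0.1842| = -0.3014


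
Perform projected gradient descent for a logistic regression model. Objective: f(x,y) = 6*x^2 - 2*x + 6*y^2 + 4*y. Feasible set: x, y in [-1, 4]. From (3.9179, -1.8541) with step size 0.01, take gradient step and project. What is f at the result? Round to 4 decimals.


Step 1: Compute gradient at (3.9179, -1.8541).
grad_x = 2*6*3.9179 - 2 = 45.0148
grad_y = 2*6*-1.8541 + 4 = -18.2492
Step 2: Gradient step.
x_raw = 3.9179 - 0.01*45.0148 = 3.4678
y_raw = -1.8541 - 0.01*-18.2492 = -1.6716
Step 3: Project onto [-1, 4].
x_proj = clip(3.4678) = 3.4678
y_proj = clip(-1.6716) = -1.0
Step 4: Evaluate f.
f(3.4678, -1.0) = 67.2163


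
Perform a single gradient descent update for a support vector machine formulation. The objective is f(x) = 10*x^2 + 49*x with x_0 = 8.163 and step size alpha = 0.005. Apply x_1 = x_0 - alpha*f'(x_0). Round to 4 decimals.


We compute the gradient at x_0 and apply the update.
f'(x) = 20*x + 49
f'(8.163) = 20*8.163 + 49 = 212.26
x_1 = 8.163 - 0.005*212.26 = 7.1017


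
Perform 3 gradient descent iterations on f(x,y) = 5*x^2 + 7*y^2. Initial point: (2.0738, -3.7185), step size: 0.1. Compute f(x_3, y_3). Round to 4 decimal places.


Gradient descent on f(x,y) = 5*x^2 + 7*y^2.
Starting point: (2.0738, -3.7185), alpha = 0.1
Step 1: grad_x = 2*5*2.0738 = 20.738, grad_y = 2*7*-3.7185 = -52.059
  x_1 = 2.0738 - 0.1*20.738 = 0.0
  y_1 = -3.7185 - 0.1*-52.059 = 1.4874
Step 2: grad_x = 2*5*0.0 = 0.0, grad_y = 2*7*1.4874 = 20.8236
  x_2 = 0.0 - 0.1*0.0 = 0.0
  y_2 = 1.4874 - 0.1*20.8236 = -0.595
Step 3: grad_x = 2*5*0.0 = 0.0, grad_y = 2*7*-0.595 = -8.3294
  x_3 = 0.0 - 0.1*0.0 = 0.0
  y_3 = -0.595 - 0.1*-8.3294 = 0.238
f(0.0, 0.238) = 5*0.0^2 + 7*0.238^2 = 0.3965


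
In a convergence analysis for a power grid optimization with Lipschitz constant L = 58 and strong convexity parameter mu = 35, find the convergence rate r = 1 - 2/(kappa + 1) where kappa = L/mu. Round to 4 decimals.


Step 1: Compute the condition number.
kappa = L/mu = 58/35 = 1.6571
Step 2: Compute the convergence rate.
r = 1 - 2/(kappa + 1) = 1 - 2*mu/(L + mu) = (L - mu)/(L + mu) = 23/93 = 0.2473


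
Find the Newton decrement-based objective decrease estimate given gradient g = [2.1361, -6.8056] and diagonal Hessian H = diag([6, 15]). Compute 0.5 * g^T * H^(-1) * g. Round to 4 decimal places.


Step 1: H is diagonal, so H^(-1) * g = [0.356, -0.4537].
Step 2: g^T H^(-1) g = sum_i g_i^2 / H_ii
  = (2.1361)^2/6 + (-6.8056)^2/15
  = 0.7605 + 3.0877 = 3.8482
Step 3: Objective decrease = 0.5 * g^T H^(-1) g = 1.9241


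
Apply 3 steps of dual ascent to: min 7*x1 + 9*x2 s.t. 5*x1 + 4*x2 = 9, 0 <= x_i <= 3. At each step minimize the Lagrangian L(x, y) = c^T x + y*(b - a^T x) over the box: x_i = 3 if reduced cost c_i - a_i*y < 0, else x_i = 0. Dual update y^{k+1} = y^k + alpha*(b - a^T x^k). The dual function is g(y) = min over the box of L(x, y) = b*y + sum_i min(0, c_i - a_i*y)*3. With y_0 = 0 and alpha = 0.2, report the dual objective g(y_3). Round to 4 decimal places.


Dual ascent for LP: min 7*x1 + 9*x2, 5*x1 + 4*x2 = 9, 0 <= x_i <= 3
Step 1: y^k = 0.0, reduced costs: (7.0, 9.0)
  x^k = (0.0, 0.0), subgradient = b - a^T x = 9.0
  y^{k+1} = 0.0 + 0.2*9.0 = 1.8
Step 2: y^k = 1.8, reduced costs: (-2.0, 1.8)
  x^k = (3.0, 0.0), subgradient = b - a^T x = -6.0
  y^{k+1} = 1.8 + 0.2*-6.0 = 0.6
Step 3: y^k = 0.6, reduced costs: (4.0, 6.6)
  x^k = (0.0, 0.0), subgradient = b - a^T x = 9.0
  y^{k+1} = 0.6 + 0.2*9.0 = 2.4
Dual objective at y_3 = 2.4: reduced costs (-5.0, -0.6), box minimizer x = (3.0, 3.0)
g(y_3) = b*y + (c1 - a1*y)*x1 + (c2 - a2*y)*x2 = 9*2.4 + (-5.0)*3.0 + (-0.6)*3.0 = 21.6 - 15.0 - 1.8 = 4.8


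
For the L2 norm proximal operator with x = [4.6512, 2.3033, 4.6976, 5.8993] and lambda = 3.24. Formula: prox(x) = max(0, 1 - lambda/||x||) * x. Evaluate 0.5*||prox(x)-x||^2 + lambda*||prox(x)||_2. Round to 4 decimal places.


Step 1: Compute ||x||.
||x|| = 9.1547
Step 2: Compute scaling factor.
scale = max(0, 1 - 3.24/9.1547) = 0.6461
Step 3: prox(x) = [3.0051, 1.4881, 3.035, 3.8114]
||prox(x)|| = 5.9147
Step 4: Proximal objective.
0.5*||prox-x||^2 = 5.2488
lambda*||prox|| = 19.1636
Total = 24.4123


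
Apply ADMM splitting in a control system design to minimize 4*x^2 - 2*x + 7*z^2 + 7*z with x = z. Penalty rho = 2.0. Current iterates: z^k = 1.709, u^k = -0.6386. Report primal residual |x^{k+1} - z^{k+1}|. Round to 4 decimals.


ADMM iteration with rho = 2.0, z^k = 1.709, u^k = -0.6386
Step 1: x-update.
Minimize 4*x^2 - 2*x + (2.0/2)*(x - 1.709 - 0.6386)^2
FOC: (2*4 + 2.0)*x = 2 + 2.0*(1.709 + 0.6386)
x^{k+1} = 0.6695
Step 2: z-update.
Minimize 7*z^2 + 7*z + (2.0/2)*(0.6695 - z - 0.6386)^2
FOC: (2*7 + 2.0)*z = -7 + 2.0*(0.6695 - 0.6386)
z^{k+1} = -0.4336
Step 3: u-update.
u^{k+1} = -0.6386 + 0.6695 + 0.4336 = 0.4646
Step 4: Primal residual = |0.6695 + 0.4336| = 1.1032


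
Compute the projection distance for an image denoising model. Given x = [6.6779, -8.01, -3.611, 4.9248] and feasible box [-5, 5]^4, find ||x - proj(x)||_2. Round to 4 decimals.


Project each component onto [-5, 5].
clip(6.6779) = 5.0, clip(-8.01) = -5.0, clip(-3.611) = -3.611, clip(4.9248) = 4.9248
Projection = [5.0, -5.0, -3.611, 4.9248]
Squared diffs: [2.8153, 9.0601, 0.0, 0.0]
Distance = sqrt(11.8754) = 3.4461


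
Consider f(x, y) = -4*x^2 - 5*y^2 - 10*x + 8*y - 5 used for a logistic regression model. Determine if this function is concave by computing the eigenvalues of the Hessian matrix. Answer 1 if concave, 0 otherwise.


The Hessian of f(x,y) = -4*x^2 - 5*y^2 - 10*x + 8*y - 5 is:
H = [[-8, 0], [0, -10]]
Trace = -8 - 10 = -18
Determinant = -8*-10 - (0)^2 = 80
Discriminant = (-18)^2 - 4*80 = 4.0
Eigenvalues: lambda_1 = -10.0, lambda_2 = -8.0
The function is concave.

1


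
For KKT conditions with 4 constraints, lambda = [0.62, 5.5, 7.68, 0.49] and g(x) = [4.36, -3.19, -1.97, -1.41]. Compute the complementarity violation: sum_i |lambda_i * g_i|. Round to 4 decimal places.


KKT complementary slackness check:
lambda_1 * g_1 = 0.62 * 4.36 = 2.7032
lambda_2 * g_2 = 5.5 * -3.19 = -17.545
lambda_3 * g_3 = 7.68 * -1.97 = -15.1296
lambda_4 * g_4 = 0.49 * -1.41 = -0.6909
Total violation = 2.7032 + 17.545 + 15.1296 + 0.6909 = 36.0687


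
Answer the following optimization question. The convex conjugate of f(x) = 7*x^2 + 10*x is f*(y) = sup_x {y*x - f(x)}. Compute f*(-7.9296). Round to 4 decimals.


f*(y) = sup_x {y*x - a*x^2 - b*x} = sup_x {(y-b)*x - a*x^2}
FOC: (y - b) - 2a*x = 0 => x* = (y - b)/(2a)
x* = (-7.9296 - 10)/(2*7) = -1.2807
f*(-7.9296) = (y-b)^2/(4a) = (-7.9296 - 10)^2/(4*7)
= 321.4706/28 = 11.4811


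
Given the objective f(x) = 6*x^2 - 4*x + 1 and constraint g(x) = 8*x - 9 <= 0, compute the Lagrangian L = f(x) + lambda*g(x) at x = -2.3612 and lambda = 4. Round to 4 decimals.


Step 1: Evaluate f(x).
f(-2.3612) = 6*(-2.3612)^2 - 4*(-2.3612) + 1 = 43.8964
Step 2: Evaluate g(x).
g(-2.3612) = 8*-2.3612 - 9 = -27.8896
Step 3: Compute Lagrangian.
L = 43.8964 + 4*-27.8896 = -67.662


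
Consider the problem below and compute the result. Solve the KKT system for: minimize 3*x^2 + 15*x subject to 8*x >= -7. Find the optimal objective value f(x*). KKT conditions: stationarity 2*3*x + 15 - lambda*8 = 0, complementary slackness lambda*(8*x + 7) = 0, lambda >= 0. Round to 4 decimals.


Step 1: Try lambda = 0 (constraint inactive).
x_unc = -15/(2*3) = -2.5
Check: 8*-2.5 = -20.0 < -7 -- violated!
Step 2: Constraint must be active: 8*x = -7
x* = -7/8 = -0.875
lambda = (2*3*(-0.875) + 15)/8 = 1.2188
Step 3: Compute optimal value.
f(x*) = 3*(-0.875)^2 + 15*(-0.875) = -10.8281


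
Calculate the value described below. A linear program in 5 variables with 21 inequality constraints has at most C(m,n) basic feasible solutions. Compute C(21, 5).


Each vertex corresponds to some choice of n active constraints out of m, so the number of vertices is at most C(m, n) = m! / (n!(m-n)!).
m = 21, n = 5
Numerator: 21 * 20 * 19 * 18 * 17
Denominator: 5! = 120
C(21, 5) = 20349


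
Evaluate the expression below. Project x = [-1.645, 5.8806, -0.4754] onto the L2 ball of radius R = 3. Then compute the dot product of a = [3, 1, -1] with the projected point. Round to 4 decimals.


Step 1: Compute ||x|| (intermediates to 6 decimals).
||x|| = sqrt((-1.645)^2 + 5.8806^2 + (-0.4754)^2) = 6.124825
Step 2: Project.
Since ||x|| > R, scale = R/||x|| = 3/6.124825 = 0.48981, proj(x) = scale * x
proj(x) = [-0.805737, 2.880377, -0.232856]
Step 3: Dot product.
a^T * proj(x) = 3*(-0.805737) + 1*2.880377 - 1*(-0.232856) = 0.696


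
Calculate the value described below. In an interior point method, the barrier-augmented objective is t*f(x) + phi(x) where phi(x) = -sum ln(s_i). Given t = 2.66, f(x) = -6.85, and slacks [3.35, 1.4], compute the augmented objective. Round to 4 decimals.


Step 1: Compute log-barrier.
ln values: [1.209, 0.3365]
phi = -(1.209 + 0.3365) = -1.5454
Step 2: Compute augmented objective.
t*f(x) = 2.66*-6.85 = -18.221
Total = -18.221 - 1.5454 = -19.7664


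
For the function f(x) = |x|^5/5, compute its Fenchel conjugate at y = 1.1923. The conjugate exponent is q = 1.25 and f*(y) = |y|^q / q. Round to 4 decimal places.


The conjugate exponent q satisfies 1/p + 1/q = 1.
p = 5, so q = 5/(5 - 1) = 1.25
|y|^q = 1.1923^1.25 = 1.2459
f*(1.1923) = 1.2459 / 1.25 = 0.9967


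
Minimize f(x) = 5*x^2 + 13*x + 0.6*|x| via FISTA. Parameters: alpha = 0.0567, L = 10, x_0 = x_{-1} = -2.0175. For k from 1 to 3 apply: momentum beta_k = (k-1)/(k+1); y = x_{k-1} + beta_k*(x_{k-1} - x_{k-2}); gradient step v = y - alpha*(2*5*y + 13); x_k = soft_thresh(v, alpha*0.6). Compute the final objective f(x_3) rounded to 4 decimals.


FISTA on f(x) = 5*x^2 + 13*x + 0.6*|x|
L = 10, alpha = 0.0567
Iteration 1: beta = 0.0, y = -2.0175 + 0.0*(-2.0175 + 2.0175) = -2.0175
  grad(y) = -7.175, v = y - alpha*grad = -1.6107
  prox(v) = soft_thresh(-1.6107, 0.034) = -1.5767
Iteration 2: beta = 0.3333, y = -1.5767 + 0.3333*(-1.5767 + 2.0175) = -1.4297
  grad(y) = -1.2971, v = y - alpha*grad = -1.3562
  prox(v) = soft_thresh(-1.3562, 0.034) = -1.3221
Iteration 3: beta = 0.5, y = -1.3221 + 0.5*(-1.3221 + 1.5767) = -1.1949
  grad(y) = 1.0511, v = y - alpha*grad = -1.2545
  prox(v) = soft_thresh(-1.2545, 0.034) = -1.2205
f(x_3) = 5*(-1.2205)^2 + 13*(-1.2205) + 0.6*|-1.2205| = -7.6861


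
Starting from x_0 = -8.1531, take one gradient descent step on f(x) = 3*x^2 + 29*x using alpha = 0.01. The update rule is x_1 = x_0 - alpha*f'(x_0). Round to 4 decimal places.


We compute the gradient at x_0 and apply the update.
f'(x) = 6*x + 29
f'(-8.1531) = 6*-8.1531 + 29 = -19.9186
x_1 = -8.1531 - 0.01*-19.9186 = -7.9539


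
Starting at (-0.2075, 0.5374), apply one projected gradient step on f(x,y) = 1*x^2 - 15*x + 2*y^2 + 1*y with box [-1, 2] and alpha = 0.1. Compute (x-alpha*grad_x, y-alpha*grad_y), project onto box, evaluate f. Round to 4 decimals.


Step 1: Compute gradient at (-0.2075, 0.5374).
grad_x = 2*1*-0.2075 - 15 = -15.415
grad_y = 2*2*0.5374 + 1 = 3.1496
Step 2: Gradient step.
x_raw = -0.2075 - 0.1*-15.415 = 1.334
y_raw = 0.5374 - 0.1*3.1496 = 0.2224
Step 3: Project onto [-1, 2].
x_proj = clip(1.334) = 1.334
y_proj = clip(0.2224) = 0.2224
Step 4: Evaluate f.
f(1.334, 0.2224) = -17.909


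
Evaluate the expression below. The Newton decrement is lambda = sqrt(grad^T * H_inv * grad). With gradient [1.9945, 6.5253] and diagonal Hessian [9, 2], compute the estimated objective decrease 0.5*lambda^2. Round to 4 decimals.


Step 1: H is diagonal, so H^(-1) * g = [0.2216, 3.2627].
Step 2: g^T H^(-1) g = sum_i g_i^2 / H_ii
  = (1.9945)^2/9 + (6.5253)^2/2
  = 0.442 + 21.2898 = 21.7318
Step 3: Objective decrease = 0.5 * g^T H^(-1) g = 10.8659


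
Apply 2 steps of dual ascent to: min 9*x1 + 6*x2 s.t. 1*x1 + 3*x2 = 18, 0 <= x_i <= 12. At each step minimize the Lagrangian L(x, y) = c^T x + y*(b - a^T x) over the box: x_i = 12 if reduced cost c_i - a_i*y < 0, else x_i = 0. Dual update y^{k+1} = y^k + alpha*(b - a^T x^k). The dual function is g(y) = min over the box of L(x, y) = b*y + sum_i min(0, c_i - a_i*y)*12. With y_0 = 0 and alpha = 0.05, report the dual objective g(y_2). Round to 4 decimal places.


Dual ascent for LP: min 9*x1 + 6*x2, 1*x1 + 3*x2 = 18, 0 <= x_i <= 12
Step 1: y^k = 0.0, reduced costs: (9.0, 6.0)
  x^k = (0.0, 0.0), subgradient = b - a^T x = 18.0
  y^{k+1} = 0.0 + 0.05*18.0 = 0.9
Step 2: y^k = 0.9, reduced costs: (8.1, 3.3)
  x^k = (0.0, 0.0), subgradient = b - a^T x = 18.0
  y^{k+1} = 0.9 + 0.05*18.0 = 1.8
Dual objective at y_2 = 1.8: reduced costs (7.2, 0.6), box minimizer x = (0.0, 0.0)
g(y_2) = b*y + (c1 - a1*y)*x1 + (c2 - a2*y)*x2 = 18*1.8 + 7.2*0.0 + 0.6*0.0 = 32.4 + 0.0 + 0.0 = 32.4


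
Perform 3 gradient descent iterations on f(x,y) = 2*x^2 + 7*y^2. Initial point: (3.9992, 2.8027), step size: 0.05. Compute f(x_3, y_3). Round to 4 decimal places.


Gradient descent on f(x,y) = 2*x^2 + 7*y^2.
Starting point: (3.9992, 2.8027), alpha = 0.05
Step 1: grad_x = 2*2*3.9992 = 15.9968, grad_y = 2*7*2.8027 = 39.2378
  x_1 = 3.9992 - 0.05*15.9968 = 3.1994
  y_1 = 2.8027 - 0.05*39.2378 = 0.8408
Step 2: grad_x = 2*2*3.1994 = 12.7974, grad_y = 2*7*0.8408 = 11.7713
  x_2 = 3.1994 - 0.05*12.7974 = 2.5595
  y_2 = 0.8408 - 0.05*11.7713 = 0.2522
Step 3: grad_x = 2*2*2.5595 = 10.238, grad_y = 2*7*0.2522 = 3.5314
  x_3 = 2.5595 - 0.05*10.238 = 2.0476
  y_3 = 0.2522 - 0.05*3.5314 = 0.0757
f(2.0476, 0.0757) = 2*2.0476^2 + 7*0.0757^2 = 8.4253


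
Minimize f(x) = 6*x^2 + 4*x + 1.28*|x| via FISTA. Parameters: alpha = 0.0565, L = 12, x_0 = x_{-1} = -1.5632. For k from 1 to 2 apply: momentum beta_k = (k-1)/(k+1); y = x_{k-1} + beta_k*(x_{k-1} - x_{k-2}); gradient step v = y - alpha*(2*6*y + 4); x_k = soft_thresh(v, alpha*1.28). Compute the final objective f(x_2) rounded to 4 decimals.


FISTA on f(x) = 6*x^2 + 4*x + 1.28*|x|
L = 12, alpha = 0.0565
Iteration 1: beta = 0.0, y = -1.5632 + 0.0*(-1.5632 + 1.5632) = -1.5632
  grad(y) = -14.7584, v = y - alpha*grad = -0.7294
  prox(v) = soft_thresh(-0.7294, 0.0723) = -0.657
Iteration 2: beta = 0.3333, y = -0.657 + 0.3333*(-0.657 + 1.5632) = -0.355
  grad(y) = -0.2597, v = y - alpha*grad = -0.3403
  prox(v) = soft_thresh(-0.3403, 0.0723) = -0.268
f(x_2) = 6*(-0.268)^2 + 4*(-0.268) + 1.28*|-0.268| = -0.298


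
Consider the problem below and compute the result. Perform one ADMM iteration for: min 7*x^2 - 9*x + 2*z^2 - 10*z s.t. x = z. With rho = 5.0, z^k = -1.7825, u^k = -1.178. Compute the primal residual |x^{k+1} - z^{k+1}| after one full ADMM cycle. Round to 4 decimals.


ADMM iteration with rho = 5.0, z^k = -1.7825, u^k = -1.178
Step 1: x-update.
Minimize 7*x^2 - 9*x + (5.0/2)*(x + 1.7825 - 1.178)^2
FOC: (2*7 + 5.0)*x = 9 + 5.0*(-1.7825 + 1.178)
x^{k+1} = 0.3146
Step 2: z-update.
Minimize 2*z^2 - 10*z + (5.0/2)*(0.3146 - z - 1.178)^2
FOC: (2*2 + 5.0)*z = 10 + 5.0*(0.3146 - 1.178)
z^{k+1} = 0.6314
Step 3: u-update.
u^{k+1} = -1.178 + 0.3146 - 0.6314 = -1.4948
Step 4: Primal residual = |0.3146 - 0.6314| = 0.3168


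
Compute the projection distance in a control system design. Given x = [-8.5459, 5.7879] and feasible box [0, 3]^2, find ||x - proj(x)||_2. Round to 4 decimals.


Project each component onto [0, 3].
clip(-8.5459) = 0.0, clip(5.7879) = 3.0
Projection = [0.0, 3.0]
Squared diffs: [73.0324, 7.7724]
Distance = sqrt(80.8048) = 8.9891


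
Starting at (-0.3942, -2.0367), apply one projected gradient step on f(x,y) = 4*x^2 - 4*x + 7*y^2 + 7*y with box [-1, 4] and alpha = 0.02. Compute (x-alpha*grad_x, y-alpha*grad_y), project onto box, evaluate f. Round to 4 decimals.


Step 1: Compute gradient at (-0.3942, -2.0367).
grad_x = 2*4*-0.3942 - 4 = -7.1536
grad_y = 2*7*-2.0367 + 7 = -21.5138
Step 2: Gradient step.
x_raw = -0.3942 - 0.02*-7.1536 = -0.2511
y_raw = -2.0367 - 0.02*-21.5138 = -1.6064
Step 3: Project onto [-1, 4].
x_proj = clip(-0.2511) = -0.2511
y_proj = clip(-1.6064) = -1.0
Step 4: Evaluate f.
f(-0.2511, -1.0) = 1.2568


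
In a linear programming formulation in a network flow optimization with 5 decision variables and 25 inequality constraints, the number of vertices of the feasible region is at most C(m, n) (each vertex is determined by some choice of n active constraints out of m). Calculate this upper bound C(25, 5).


Each vertex corresponds to some choice of n active constraints out of m, so the number of vertices is at most C(m, n) = m! / (n!(m-n)!).
m = 25, n = 5
Numerator: 25 * 24 * 23 * 22 * 21
Denominator: 5! = 120
C(25, 5) = 53130


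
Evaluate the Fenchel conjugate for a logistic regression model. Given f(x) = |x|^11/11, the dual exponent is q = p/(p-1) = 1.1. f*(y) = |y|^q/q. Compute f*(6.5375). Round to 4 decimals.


The conjugate exponent q satisfies 1/p + 1/q = 1.
p = 11, so q = 11/(11 - 1) = 1.1
|y|^q = 6.5375^1.1 = 7.8877
f*(6.5375) = 7.8877 / 1.1 = 7.1707


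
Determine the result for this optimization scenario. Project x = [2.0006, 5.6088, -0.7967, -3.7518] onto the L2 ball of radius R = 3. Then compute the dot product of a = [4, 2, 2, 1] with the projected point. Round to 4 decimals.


Step 1: Compute ||x|| (intermediates to 6 decimals).
||x|| = sqrt(2.0006^2 + 5.6088^2 + (-0.7967)^2 + (-3.7518)^2) = 7.083204
Step 2: Project.
Since ||x|| > R, scale = R/||x|| = 3/7.083204 = 0.423537, proj(x) = scale * x
proj(x) = [0.847328, 2.375534, -0.337432, -1.589026]
Step 3: Dot product.
a^T * proj(x) = 4*0.847328 + 2*2.375534 + 2*(-0.337432) + 1*(-1.589026) = 5.8765


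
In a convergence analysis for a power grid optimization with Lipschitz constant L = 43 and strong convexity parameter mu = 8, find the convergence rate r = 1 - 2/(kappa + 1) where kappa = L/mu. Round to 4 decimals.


Step 1: Compute the condition number.
kappa = L/mu = 43/8 = 5.375
Step 2: Compute the convergence rate.
r = 1 - 2/(kappa + 1) = 1 - 2*mu/(L + mu) = (L - mu)/(L + mu) = 35/51 = 0.6863


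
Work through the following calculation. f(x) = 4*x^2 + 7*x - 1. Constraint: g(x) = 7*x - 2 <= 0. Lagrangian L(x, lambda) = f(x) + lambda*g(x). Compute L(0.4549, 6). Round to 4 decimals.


Step 1: Evaluate f(x).
f(0.4549) = 4*0.4549^2 + 7*0.4549 - 1 = 3.012
Step 2: Evaluate g(x).
g(0.4549) = 7*0.4549 - 2 = 1.1843
Step 3: Compute Lagrangian.
L = 3.012 + 6*1.1843 = 10.1178


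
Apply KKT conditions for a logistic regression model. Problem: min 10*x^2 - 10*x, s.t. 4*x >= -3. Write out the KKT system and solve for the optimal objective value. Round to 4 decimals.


Step 1: Try lambda = 0 (constraint inactive).
Stationarity: 2*10*x - 10 = 0
x* = 10/(2*10) = 0.5
Check constraint: 4*0.5 = 2.0 >= -3 -- satisfied.
Step 2: Compute optimal value.
f(x*) = 10*0.5^2 - 10*0.5 = -2.5


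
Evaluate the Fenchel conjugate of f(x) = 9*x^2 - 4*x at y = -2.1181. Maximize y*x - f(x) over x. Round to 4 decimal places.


f*(y) = sup_x {y*x - a*x^2 - b*x} = sup_x {(y-b)*x - a*x^2}
FOC: (y - b) - 2a*x = 0 => x* = (y - b)/(2a)
x* = (-2.1181 + 4)/(2*9) = 0.1046
f*(-2.1181) = (y-b)^2/(4a) = (-2.1181 + 4)^2/(4*9)
= 3.5415/36 = 0.0984


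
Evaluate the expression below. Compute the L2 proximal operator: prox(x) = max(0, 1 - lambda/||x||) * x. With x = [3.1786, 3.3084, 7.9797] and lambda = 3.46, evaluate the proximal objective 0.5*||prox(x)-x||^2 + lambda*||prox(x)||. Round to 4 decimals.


Step 1: Compute ||x||.
||x|| = 9.2046
Step 2: Compute scaling factor.
scale = max(0, 1 - 3.46/9.2046) = 0.6241
Step 3: prox(x) = [1.9838, 2.0648, 4.9801]
||prox(x)|| = 5.7446
Step 4: Proximal objective.
0.5*||prox-x||^2 = 5.9858
lambda*||prox|| = 19.8763
Total = 25.8621


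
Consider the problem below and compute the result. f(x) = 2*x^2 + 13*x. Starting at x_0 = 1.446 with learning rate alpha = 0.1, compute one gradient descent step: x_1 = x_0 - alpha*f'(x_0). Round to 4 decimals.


We compute the gradient at x_0 and apply the update.
f'(x) = 4*x + 13
f'(1.446) = 4*1.446 + 13 = 18.784
x_1 = 1.446 - 0.1*18.784 = -0.4324


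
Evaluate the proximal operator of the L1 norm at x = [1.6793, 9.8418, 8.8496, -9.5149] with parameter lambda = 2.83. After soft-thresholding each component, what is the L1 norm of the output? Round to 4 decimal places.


Soft-thresholding with lambda = 2.83:
prox(1.6793) = sign(1.6793)*max(|1.6793| - 2.83, 0) = 0.0
prox(9.8418) = sign(9.8418)*max(|9.8418| - 2.83, 0) = 7.0118
prox(8.8496) = sign(8.8496)*max(|8.8496| - 2.83, 0) = 6.0196
prox(-9.5149) = sign(-9.5149)*max(|-9.5149| - 2.83, 0) = -6.6849
prox(x) = [0.0, 7.0118, 6.0196, -6.6849]
||prox(x)||_1 = 0.0 + 7.0118 + 6.0196 + 6.6849 = 19.7163


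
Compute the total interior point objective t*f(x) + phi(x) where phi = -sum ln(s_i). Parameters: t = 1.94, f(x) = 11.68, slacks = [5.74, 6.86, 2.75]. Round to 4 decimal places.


Step 1: Compute log-barrier.
ln values: [1.7475, 1.9257, 1.0116]
phi = -(1.7475 + 1.9257 + 1.0116) = -4.6848
Step 2: Compute augmented objective.
t*f(x) = 1.94*11.68 = 22.6592
Total = 22.6592 - 4.6848 = 17.9744
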